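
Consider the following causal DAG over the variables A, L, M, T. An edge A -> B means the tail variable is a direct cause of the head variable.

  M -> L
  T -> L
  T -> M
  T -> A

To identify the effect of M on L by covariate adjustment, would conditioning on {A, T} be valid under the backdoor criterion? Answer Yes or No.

Backdoor paths from M to L (paths whose first edge points into M):
  P1: M <- T -> L
Condition 1 (no descendant of M in the set): holds — descendants of M are {L}; none are in {A, T}.
Condition 2 (every backdoor path blocked by {A, T}):
  P1: blocked at fork node T ∈ conditioning set.
{A, T} satisfies the backdoor criterion.

Yes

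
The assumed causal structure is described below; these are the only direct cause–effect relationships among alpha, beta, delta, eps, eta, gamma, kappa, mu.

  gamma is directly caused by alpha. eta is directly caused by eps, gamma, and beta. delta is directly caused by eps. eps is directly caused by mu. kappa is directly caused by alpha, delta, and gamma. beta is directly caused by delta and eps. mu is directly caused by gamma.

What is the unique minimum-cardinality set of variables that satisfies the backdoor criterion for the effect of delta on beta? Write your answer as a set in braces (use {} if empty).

{eps}

Variables eligible for adjustment (non-descendants of delta, excluding delta and beta): {alpha, eps, gamma, mu}.
Backdoor paths from delta to beta:
  P1: delta <- eps <- mu <- gamma -> eta <- beta
  P2: delta <- eps -> beta
  P3: delta <- eps -> eta <- beta
The empty set is not sufficient: P2 (delta <- eps -> beta) has no collider blocking it and no conditioned non-collider, so it is open.
Try {eps}:
  P1: blocked at chain node eps ∈ conditioning set.
  P2: blocked at fork node eps ∈ conditioning set.
  P3: blocked at fork node eps ∈ conditioning set.
{eps} contains no descendant of delta and blocks every backdoor path.
No other singleton works — e.g. {alpha} leaves P2 open — so {eps} is the unique smallest valid adjustment set.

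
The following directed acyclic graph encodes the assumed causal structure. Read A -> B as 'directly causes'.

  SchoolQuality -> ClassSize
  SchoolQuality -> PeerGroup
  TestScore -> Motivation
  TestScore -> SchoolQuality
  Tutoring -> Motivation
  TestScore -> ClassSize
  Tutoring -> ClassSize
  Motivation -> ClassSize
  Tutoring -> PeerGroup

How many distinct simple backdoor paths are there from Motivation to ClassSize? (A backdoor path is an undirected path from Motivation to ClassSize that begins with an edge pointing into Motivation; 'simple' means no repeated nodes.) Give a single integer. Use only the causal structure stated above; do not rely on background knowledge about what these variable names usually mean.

6

A backdoor path from Motivation to ClassSize is any simple undirected path whose first edge points into Motivation (i.e. leaves Motivation via a parent).
Parents of Motivation: {TestScore, Tutoring}.
Enumerating:
  P1: Motivation <- TestScore -> SchoolQuality -> ClassSize
  P2: Motivation <- TestScore -> SchoolQuality -> PeerGroup <- Tutoring -> ClassSize
  P3: Motivation <- TestScore -> ClassSize
  P4: Motivation <- Tutoring -> ClassSize
  P5: Motivation <- Tutoring -> PeerGroup <- SchoolQuality <- TestScore -> ClassSize
  P6: Motivation <- Tutoring -> PeerGroup <- SchoolQuality -> ClassSize
That exhausts the simple backdoor paths. Count: 6.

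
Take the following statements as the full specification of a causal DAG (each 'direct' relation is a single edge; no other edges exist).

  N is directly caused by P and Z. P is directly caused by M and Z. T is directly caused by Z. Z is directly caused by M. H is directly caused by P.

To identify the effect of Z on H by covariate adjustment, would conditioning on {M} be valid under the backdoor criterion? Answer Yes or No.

Backdoor paths from Z to H (paths whose first edge points into Z):
  P1: Z <- M -> P -> H
Condition 1 (no descendant of Z in the set): holds — descendants of Z are {H, N, P, T}; none are in {M}.
Condition 2 (every backdoor path blocked by {M}):
  P1: blocked at fork node M ∈ conditioning set.
{M} satisfies the backdoor criterion.

Yes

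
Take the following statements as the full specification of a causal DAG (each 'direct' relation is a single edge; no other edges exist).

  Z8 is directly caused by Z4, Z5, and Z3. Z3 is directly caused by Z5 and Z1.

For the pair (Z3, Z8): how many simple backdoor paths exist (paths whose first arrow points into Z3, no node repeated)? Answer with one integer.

A backdoor path from Z3 to Z8 is any simple undirected path whose first edge points into Z3 (i.e. leaves Z3 via a parent).
Parents of Z3: {Z1, Z5}.
Enumerating:
  P1: Z3 <- Z5 -> Z8
That exhausts the simple backdoor paths. Count: 1.

1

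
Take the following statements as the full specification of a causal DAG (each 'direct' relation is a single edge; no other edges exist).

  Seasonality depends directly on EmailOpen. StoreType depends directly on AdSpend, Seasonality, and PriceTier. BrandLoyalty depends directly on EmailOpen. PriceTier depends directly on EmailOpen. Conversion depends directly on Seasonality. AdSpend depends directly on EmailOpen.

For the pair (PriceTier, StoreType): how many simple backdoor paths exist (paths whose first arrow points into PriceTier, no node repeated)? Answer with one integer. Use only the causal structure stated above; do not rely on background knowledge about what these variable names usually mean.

A backdoor path from PriceTier to StoreType is any simple undirected path whose first edge points into PriceTier (i.e. leaves PriceTier via a parent).
Parents of PriceTier: {EmailOpen}.
Enumerating:
  P1: PriceTier <- EmailOpen -> Seasonality -> StoreType
  P2: PriceTier <- EmailOpen -> AdSpend -> StoreType
That exhausts the simple backdoor paths. Count: 2.

2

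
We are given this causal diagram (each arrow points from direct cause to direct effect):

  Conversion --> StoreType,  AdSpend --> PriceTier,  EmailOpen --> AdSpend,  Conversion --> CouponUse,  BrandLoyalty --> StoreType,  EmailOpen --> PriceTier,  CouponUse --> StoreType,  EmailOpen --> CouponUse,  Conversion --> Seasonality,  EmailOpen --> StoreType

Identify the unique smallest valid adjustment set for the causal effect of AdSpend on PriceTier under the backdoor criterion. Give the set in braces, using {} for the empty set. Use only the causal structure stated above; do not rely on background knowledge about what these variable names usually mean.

{EmailOpen}

Variables eligible for adjustment (non-descendants of AdSpend, excluding AdSpend and PriceTier): {BrandLoyalty, Conversion, CouponUse, EmailOpen, Seasonality, StoreType}.
Backdoor paths from AdSpend to PriceTier:
  P1: AdSpend <- EmailOpen -> PriceTier
The empty set is not sufficient: P1 (AdSpend <- EmailOpen -> PriceTier) has no collider blocking it and no conditioned non-collider, so it is open.
Try {EmailOpen}:
  P1: blocked at fork node EmailOpen ∈ conditioning set.
{EmailOpen} contains no descendant of AdSpend and blocks every backdoor path.
No other singleton works — e.g. {Conversion} leaves P1 open — so {EmailOpen} is the unique smallest valid adjustment set.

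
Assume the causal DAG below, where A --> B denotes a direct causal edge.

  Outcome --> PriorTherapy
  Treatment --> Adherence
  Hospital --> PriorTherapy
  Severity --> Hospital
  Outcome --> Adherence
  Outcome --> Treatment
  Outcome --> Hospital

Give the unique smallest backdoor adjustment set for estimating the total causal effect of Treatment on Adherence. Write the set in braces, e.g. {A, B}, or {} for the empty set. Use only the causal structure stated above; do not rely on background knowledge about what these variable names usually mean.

{Outcome}

Variables eligible for adjustment (non-descendants of Treatment, excluding Treatment and Adherence): {Hospital, Outcome, PriorTherapy, Severity}.
Backdoor paths from Treatment to Adherence:
  P1: Treatment <- Outcome -> Adherence
The empty set is not sufficient: P1 (Treatment <- Outcome -> Adherence) has no collider blocking it and no conditioned non-collider, so it is open.
Try {Outcome}:
  P1: blocked at fork node Outcome ∈ conditioning set.
{Outcome} contains no descendant of Treatment and blocks every backdoor path.
No other singleton works — e.g. {Severity} leaves P1 open — so {Outcome} is the unique smallest valid adjustment set.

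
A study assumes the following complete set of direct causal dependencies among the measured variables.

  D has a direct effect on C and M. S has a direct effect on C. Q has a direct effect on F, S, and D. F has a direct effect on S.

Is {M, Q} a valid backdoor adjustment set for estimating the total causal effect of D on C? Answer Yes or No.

Backdoor paths from D to C (paths whose first edge points into D):
  P1: D <- Q -> F -> S -> C
  P2: D <- Q -> S -> C
Condition 1 (no descendant of D in the set): FAILS — M is a descendant of D.
Condition 2 (every backdoor path blocked by {M, Q}):
  P1: blocked at fork node Q ∈ conditioning set.
  P2: blocked at fork node Q ∈ conditioning set.
{M, Q} does not satisfy the backdoor criterion.

No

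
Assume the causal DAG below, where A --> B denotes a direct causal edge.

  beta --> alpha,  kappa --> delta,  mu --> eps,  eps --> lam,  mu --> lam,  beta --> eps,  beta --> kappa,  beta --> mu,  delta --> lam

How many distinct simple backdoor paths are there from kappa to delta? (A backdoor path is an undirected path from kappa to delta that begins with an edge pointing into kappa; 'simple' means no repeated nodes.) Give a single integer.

4

A backdoor path from kappa to delta is any simple undirected path whose first edge points into kappa (i.e. leaves kappa via a parent).
Parents of kappa: {beta}.
Enumerating:
  P1: kappa <- beta -> mu -> eps -> lam <- delta
  P2: kappa <- beta -> mu -> lam <- delta
  P3: kappa <- beta -> eps <- mu -> lam <- delta
  P4: kappa <- beta -> eps -> lam <- delta
That exhausts the simple backdoor paths. Count: 4.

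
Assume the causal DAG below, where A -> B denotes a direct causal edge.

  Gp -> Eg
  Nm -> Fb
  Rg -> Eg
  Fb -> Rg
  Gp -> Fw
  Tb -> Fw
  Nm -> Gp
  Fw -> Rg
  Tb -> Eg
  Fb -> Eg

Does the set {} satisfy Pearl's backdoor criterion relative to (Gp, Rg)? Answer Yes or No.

No

Backdoor paths from Gp to Rg (paths whose first edge points into Gp):
  P1: Gp <- Nm -> Fb -> Rg
  P2: Gp <- Nm -> Fb -> Eg <- Tb -> Fw -> Rg
  P3: Gp <- Nm -> Fb -> Eg <- Rg
Condition 1 (no descendant of Gp in the set): holds — descendants of Gp are {Eg, Fw, Rg}; none are in {}.
Condition 2 (every backdoor path blocked by {}):
  P1: open — no interior node is in the conditioning set.
  P2: blocked at collider Eg (neither it nor any descendant is in the conditioning set).
  P3: blocked at collider Eg (neither it nor any descendant is in the conditioning set).
{} does not satisfy the backdoor criterion.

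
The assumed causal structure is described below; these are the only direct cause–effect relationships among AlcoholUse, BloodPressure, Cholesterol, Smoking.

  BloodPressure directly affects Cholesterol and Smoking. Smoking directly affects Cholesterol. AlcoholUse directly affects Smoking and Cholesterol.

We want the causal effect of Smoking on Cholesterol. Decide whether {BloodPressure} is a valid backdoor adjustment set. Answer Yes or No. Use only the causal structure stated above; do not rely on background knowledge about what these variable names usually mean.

Backdoor paths from Smoking to Cholesterol (paths whose first edge points into Smoking):
  P1: Smoking <- AlcoholUse -> Cholesterol
  P2: Smoking <- BloodPressure -> Cholesterol
Condition 1 (no descendant of Smoking in the set): holds — descendants of Smoking are {Cholesterol}; none are in {BloodPressure}.
Condition 2 (every backdoor path blocked by {BloodPressure}):
  P1: open — no interior node is in the conditioning set.
  P2: blocked at fork node BloodPressure ∈ conditioning set.
{BloodPressure} does not satisfy the backdoor criterion.

No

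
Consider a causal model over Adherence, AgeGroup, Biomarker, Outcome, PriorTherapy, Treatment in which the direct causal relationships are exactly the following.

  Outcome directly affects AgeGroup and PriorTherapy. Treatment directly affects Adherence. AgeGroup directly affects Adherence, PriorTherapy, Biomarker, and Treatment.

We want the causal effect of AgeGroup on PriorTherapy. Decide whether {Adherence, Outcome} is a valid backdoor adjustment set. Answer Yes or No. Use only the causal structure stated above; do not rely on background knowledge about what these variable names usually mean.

Backdoor paths from AgeGroup to PriorTherapy (paths whose first edge points into AgeGroup):
  P1: AgeGroup <- Outcome -> PriorTherapy
Condition 1 (no descendant of AgeGroup in the set): FAILS — Adherence is a descendant of AgeGroup.
Condition 2 (every backdoor path blocked by {Adherence, Outcome}):
  P1: blocked at fork node Outcome ∈ conditioning set.
{Adherence, Outcome} does not satisfy the backdoor criterion.

No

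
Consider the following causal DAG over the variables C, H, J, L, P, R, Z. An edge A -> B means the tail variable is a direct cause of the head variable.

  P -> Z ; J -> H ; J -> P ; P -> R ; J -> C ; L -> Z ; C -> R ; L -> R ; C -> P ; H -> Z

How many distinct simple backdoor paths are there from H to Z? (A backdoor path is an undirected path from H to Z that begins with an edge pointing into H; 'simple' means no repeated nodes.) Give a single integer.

7

A backdoor path from H to Z is any simple undirected path whose first edge points into H (i.e. leaves H via a parent).
Parents of H: {J}.
Enumerating:
  P1: H <- J -> C -> P -> Z
  P2: H <- J -> C -> P -> R <- L -> Z
  P3: H <- J -> C -> R <- L -> Z
  P4: H <- J -> C -> R <- P -> Z
  P5: H <- J -> P <- C -> R <- L -> Z
  P6: H <- J -> P -> Z
  P7: H <- J -> P -> R <- L -> Z
That exhausts the simple backdoor paths. Count: 7.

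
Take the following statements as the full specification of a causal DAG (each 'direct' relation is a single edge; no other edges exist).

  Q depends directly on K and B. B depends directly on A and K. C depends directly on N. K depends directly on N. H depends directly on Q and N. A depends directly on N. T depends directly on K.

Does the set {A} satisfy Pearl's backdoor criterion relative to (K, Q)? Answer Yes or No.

Yes

Backdoor paths from K to Q (paths whose first edge points into K):
  P1: K <- N -> A -> B -> Q
  P2: K <- N -> H <- Q
Condition 1 (no descendant of K in the set): holds — descendants of K are {B, H, Q, T}; none are in {A}.
Condition 2 (every backdoor path blocked by {A}):
  P1: blocked at chain node A ∈ conditioning set.
  P2: blocked at collider H (neither it nor any descendant is in the conditioning set).
{A} satisfies the backdoor criterion.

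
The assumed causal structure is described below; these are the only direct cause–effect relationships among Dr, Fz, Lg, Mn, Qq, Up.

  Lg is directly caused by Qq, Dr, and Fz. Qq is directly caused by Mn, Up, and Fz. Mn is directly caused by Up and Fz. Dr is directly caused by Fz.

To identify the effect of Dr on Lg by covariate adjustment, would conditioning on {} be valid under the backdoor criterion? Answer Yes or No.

Backdoor paths from Dr to Lg (paths whose first edge points into Dr):
  P1: Dr <- Fz -> Mn <- Up -> Qq -> Lg
  P2: Dr <- Fz -> Mn -> Qq -> Lg
  P3: Dr <- Fz -> Qq -> Lg
  P4: Dr <- Fz -> Lg
Condition 1 (no descendant of Dr in the set): holds — descendants of Dr are {Lg}; none are in {}.
Condition 2 (every backdoor path blocked by {}):
  P1: blocked at collider Mn (neither it nor any descendant is in the conditioning set).
  P2: open — no interior node is in the conditioning set.
  P3: open — no interior node is in the conditioning set.
  P4: open — no interior node is in the conditioning set.
{} does not satisfy the backdoor criterion.

No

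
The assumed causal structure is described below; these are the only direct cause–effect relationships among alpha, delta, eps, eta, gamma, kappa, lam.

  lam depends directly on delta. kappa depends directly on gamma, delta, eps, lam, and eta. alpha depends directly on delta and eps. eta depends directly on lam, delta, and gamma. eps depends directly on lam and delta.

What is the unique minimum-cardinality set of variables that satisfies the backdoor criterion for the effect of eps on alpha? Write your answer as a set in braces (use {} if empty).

Variables eligible for adjustment (non-descendants of eps, excluding eps and alpha): {delta, eta, gamma, lam}.
Backdoor paths from eps to alpha:
  P1: eps <- delta -> alpha
  P2: eps <- lam <- delta -> alpha
  P3: eps <- lam -> eta <- delta -> alpha
  P4: eps <- lam -> eta <- gamma -> kappa <- delta -> alpha
  P5: eps <- lam -> eta -> kappa <- delta -> alpha
  P6: eps <- lam -> kappa <- delta -> alpha
  P7: eps <- lam -> kappa <- gamma -> eta <- delta -> alpha
  P8: eps <- lam -> kappa <- eta <- delta -> alpha
The empty set is not sufficient: P1 (eps <- delta -> alpha) has no collider blocking it and no conditioned non-collider, so it is open.
Try {delta}:
  P1: blocked at fork node delta ∈ conditioning set.
  P2: blocked at fork node delta ∈ conditioning set.
  P3: blocked at collider eta (neither it nor any descendant is in the conditioning set).
  P4: blocked at collider eta (neither it nor any descendant is in the conditioning set).
  P5: blocked at collider kappa (neither it nor any descendant is in the conditioning set).
  P6: blocked at collider kappa (neither it nor any descendant is in the conditioning set).
  P7: blocked at collider kappa (neither it nor any descendant is in the conditioning set).
  P8: blocked at collider kappa (neither it nor any descendant is in the conditioning set).
{delta} contains no descendant of eps and blocks every backdoor path.
No other singleton works — e.g. {gamma} leaves P1 open — so {delta} is the unique smallest valid adjustment set.

{delta}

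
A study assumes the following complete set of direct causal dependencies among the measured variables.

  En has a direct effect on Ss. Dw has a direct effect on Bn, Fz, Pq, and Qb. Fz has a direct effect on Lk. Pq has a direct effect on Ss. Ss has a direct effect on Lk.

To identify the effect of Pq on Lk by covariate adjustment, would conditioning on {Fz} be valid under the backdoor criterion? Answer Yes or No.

Yes

Backdoor paths from Pq to Lk (paths whose first edge points into Pq):
  P1: Pq <- Dw -> Fz -> Lk
Condition 1 (no descendant of Pq in the set): holds — descendants of Pq are {Lk, Ss}; none are in {Fz}.
Condition 2 (every backdoor path blocked by {Fz}):
  P1: blocked at chain node Fz ∈ conditioning set.
{Fz} satisfies the backdoor criterion.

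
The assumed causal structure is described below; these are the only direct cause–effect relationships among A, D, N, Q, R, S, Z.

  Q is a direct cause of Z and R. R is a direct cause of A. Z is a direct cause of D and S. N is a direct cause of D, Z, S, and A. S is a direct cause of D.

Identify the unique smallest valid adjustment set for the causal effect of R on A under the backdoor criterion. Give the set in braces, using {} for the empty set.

{}

Variables eligible for adjustment (non-descendants of R, excluding R and A): {D, N, Q, S, Z}.
Backdoor paths from R to A:
  P1: R <- Q -> Z <- N -> A
  P2: R <- Q -> Z -> S <- N -> A
  P3: R <- Q -> Z -> S -> D <- N -> A
  P4: R <- Q -> Z -> D <- N -> A
  P5: R <- Q -> Z -> D <- S <- N -> A
Each backdoor path contains an unconditioned collider, so every path is already blocked with the empty conditioning set:
  P1: blocked at collider Z (neither it nor any descendant is in the conditioning set).
  P2: blocked at collider S (neither it nor any descendant is in the conditioning set).
  P3: blocked at collider D (neither it nor any descendant is in the conditioning set).
  P4: blocked at collider D (neither it nor any descendant is in the conditioning set).
  P5: blocked at collider D (neither it nor any descendant is in the conditioning set).
The empty set is therefore the unique smallest valid set.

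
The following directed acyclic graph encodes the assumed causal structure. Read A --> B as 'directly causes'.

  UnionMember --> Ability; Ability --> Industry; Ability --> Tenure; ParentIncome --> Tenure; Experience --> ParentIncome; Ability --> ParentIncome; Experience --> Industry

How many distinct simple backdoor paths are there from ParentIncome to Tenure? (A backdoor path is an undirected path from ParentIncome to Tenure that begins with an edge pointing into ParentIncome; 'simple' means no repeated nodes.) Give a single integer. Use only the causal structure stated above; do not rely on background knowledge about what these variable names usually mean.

A backdoor path from ParentIncome to Tenure is any simple undirected path whose first edge points into ParentIncome (i.e. leaves ParentIncome via a parent).
Parents of ParentIncome: {Ability, Experience}.
Enumerating:
  P1: ParentIncome <- Ability -> Tenure
  P2: ParentIncome <- Experience -> Industry <- Ability -> Tenure
That exhausts the simple backdoor paths. Count: 2.

2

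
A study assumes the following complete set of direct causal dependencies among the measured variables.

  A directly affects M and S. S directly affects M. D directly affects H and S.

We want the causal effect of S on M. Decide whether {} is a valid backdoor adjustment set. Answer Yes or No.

Backdoor paths from S to M (paths whose first edge points into S):
  P1: S <- A -> M
Condition 1 (no descendant of S in the set): holds — descendants of S are {M}; none are in {}.
Condition 2 (every backdoor path blocked by {}):
  P1: open — no interior node is in the conditioning set.
{} does not satisfy the backdoor criterion.

No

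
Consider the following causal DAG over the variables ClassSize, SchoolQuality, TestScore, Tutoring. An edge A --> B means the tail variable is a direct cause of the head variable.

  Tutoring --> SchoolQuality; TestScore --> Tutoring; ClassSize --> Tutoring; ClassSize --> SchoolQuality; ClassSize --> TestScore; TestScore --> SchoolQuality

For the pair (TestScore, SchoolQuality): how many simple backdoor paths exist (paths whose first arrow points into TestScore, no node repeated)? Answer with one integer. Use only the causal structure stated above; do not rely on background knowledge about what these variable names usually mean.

2

A backdoor path from TestScore to SchoolQuality is any simple undirected path whose first edge points into TestScore (i.e. leaves TestScore via a parent).
Parents of TestScore: {ClassSize}.
Enumerating:
  P1: TestScore <- ClassSize -> Tutoring -> SchoolQuality
  P2: TestScore <- ClassSize -> SchoolQuality
That exhausts the simple backdoor paths. Count: 2.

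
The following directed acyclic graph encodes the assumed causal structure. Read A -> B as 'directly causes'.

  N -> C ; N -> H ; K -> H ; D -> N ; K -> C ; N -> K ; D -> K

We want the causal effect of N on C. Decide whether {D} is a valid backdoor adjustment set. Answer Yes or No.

Yes

Backdoor paths from N to C (paths whose first edge points into N):
  P1: N <- D -> K -> C
Condition 1 (no descendant of N in the set): holds — descendants of N are {C, H, K}; none are in {D}.
Condition 2 (every backdoor path blocked by {D}):
  P1: blocked at fork node D ∈ conditioning set.
{D} satisfies the backdoor criterion.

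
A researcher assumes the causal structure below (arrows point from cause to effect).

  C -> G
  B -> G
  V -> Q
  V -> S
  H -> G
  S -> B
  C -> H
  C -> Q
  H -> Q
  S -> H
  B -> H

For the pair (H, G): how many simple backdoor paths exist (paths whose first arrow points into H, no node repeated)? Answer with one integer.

A backdoor path from H to G is any simple undirected path whose first edge points into H (i.e. leaves H via a parent).
Parents of H: {B, C, S}.
Enumerating:
  P1: H <- S <- V -> Q <- C -> G
  P2: H <- S -> B -> G
  P3: H <- C -> Q <- V -> S -> B -> G
  P4: H <- C -> G
  P5: H <- B <- S <- V -> Q <- C -> G
  P6: H <- B -> G
That exhausts the simple backdoor paths. Count: 6.

6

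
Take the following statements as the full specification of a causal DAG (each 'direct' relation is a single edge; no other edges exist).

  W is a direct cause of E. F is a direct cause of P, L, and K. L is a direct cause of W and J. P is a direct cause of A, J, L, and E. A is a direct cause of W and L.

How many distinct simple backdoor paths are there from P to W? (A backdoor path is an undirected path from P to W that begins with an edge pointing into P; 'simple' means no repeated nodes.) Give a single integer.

A backdoor path from P to W is any simple undirected path whose first edge points into P (i.e. leaves P via a parent).
Parents of P: {F}.
Enumerating:
  P1: P <- F -> L <- A -> W
  P2: P <- F -> L -> W
That exhausts the simple backdoor paths. Count: 2.

2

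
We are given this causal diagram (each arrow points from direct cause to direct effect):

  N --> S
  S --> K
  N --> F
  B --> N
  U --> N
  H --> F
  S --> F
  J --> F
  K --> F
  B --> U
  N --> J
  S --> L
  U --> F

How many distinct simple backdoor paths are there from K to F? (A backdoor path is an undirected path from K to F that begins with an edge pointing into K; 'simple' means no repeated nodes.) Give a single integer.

A backdoor path from K to F is any simple undirected path whose first edge points into K (i.e. leaves K via a parent).
Parents of K: {S}.
Enumerating:
  P1: K <- S <- N <- B -> U -> F
  P2: K <- S <- N <- U -> F
  P3: K <- S <- N -> J -> F
  P4: K <- S <- N -> F
  P5: K <- S -> F
That exhausts the simple backdoor paths. Count: 5.

5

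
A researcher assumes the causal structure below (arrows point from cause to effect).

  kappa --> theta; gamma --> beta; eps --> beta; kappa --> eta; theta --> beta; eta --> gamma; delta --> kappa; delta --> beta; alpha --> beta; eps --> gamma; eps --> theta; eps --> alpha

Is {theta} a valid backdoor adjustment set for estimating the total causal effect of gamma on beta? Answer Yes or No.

No

Backdoor paths from gamma to beta (paths whose first edge points into gamma):
  P1: gamma <- eps -> alpha -> beta
  P2: gamma <- eps -> theta <- kappa <- delta -> beta
  P3: gamma <- eps -> theta -> beta
  P4: gamma <- eps -> beta
  P5: gamma <- eta <- kappa <- delta -> beta
  P6: gamma <- eta <- kappa -> theta <- eps -> alpha -> beta
  P7: gamma <- eta <- kappa -> theta <- eps -> beta
  P8: gamma <- eta <- kappa -> theta -> beta
Condition 1 (no descendant of gamma in the set): holds — descendants of gamma are {beta}; none are in {theta}.
Condition 2 (every backdoor path blocked by {theta}):
  P1: open — no interior node is in the conditioning set.
  P2: open — collider(s) theta are conditioned on (or have a conditioned descendant) and no non-collider on the path is in the set.
  P3: blocked at chain node theta ∈ conditioning set.
  P4: open — no interior node is in the conditioning set.
  P5: open — no interior node is in the conditioning set.
  P6: open — collider(s) theta are conditioned on (or have a conditioned descendant) and no non-collider on the path is in the set.
  P7: open — collider(s) theta are conditioned on (or have a conditioned descendant) and no non-collider on the path is in the set.
  P8: blocked at chain node theta ∈ conditioning set.
{theta} does not satisfy the backdoor criterion.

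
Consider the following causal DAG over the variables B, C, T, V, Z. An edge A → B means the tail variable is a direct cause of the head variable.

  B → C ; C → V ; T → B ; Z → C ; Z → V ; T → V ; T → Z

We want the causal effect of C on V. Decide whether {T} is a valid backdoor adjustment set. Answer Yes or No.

Backdoor paths from C to V (paths whose first edge points into C):
  P1: C <- Z <- T -> V
  P2: C <- Z -> V
  P3: C <- B <- T -> Z -> V
  P4: C <- B <- T -> V
Condition 1 (no descendant of C in the set): holds — descendants of C are {V}; none are in {T}.
Condition 2 (every backdoor path blocked by {T}):
  P1: blocked at fork node T ∈ conditioning set.
  P2: open — no interior node is in the conditioning set.
  P3: blocked at fork node T ∈ conditioning set.
  P4: blocked at fork node T ∈ conditioning set.
{T} does not satisfy the backdoor criterion.

No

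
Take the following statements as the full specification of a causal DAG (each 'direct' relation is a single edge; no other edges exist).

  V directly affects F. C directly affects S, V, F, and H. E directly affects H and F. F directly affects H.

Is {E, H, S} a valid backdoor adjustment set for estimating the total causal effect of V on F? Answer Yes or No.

No

Backdoor paths from V to F (paths whose first edge points into V):
  P1: V <- C -> F
  P2: V <- C -> H <- E -> F
  P3: V <- C -> H <- F
Condition 1 (no descendant of V in the set): FAILS — H is a descendant of V.
Condition 2 (every backdoor path blocked by {E, H, S}):
  P1: open — no interior node is in the conditioning set.
  P2: blocked at fork node E ∈ conditioning set.
  P3: open — collider(s) H are conditioned on (or have a conditioned descendant) and no non-collider on the path is in the set.
{E, H, S} does not satisfy the backdoor criterion.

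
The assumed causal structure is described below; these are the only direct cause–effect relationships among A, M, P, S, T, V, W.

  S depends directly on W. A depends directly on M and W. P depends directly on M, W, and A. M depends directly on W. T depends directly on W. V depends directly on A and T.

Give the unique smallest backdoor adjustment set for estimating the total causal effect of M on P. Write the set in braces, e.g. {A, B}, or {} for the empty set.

Variables eligible for adjustment (non-descendants of M, excluding M and P): {S, T, W}.
Backdoor paths from M to P:
  P1: M <- W -> T -> V <- A -> P
  P2: M <- W -> A -> P
  P3: M <- W -> P
The empty set is not sufficient: P2 (M <- W -> A -> P) has no collider blocking it and no conditioned non-collider, so it is open.
Try {W}:
  P1: blocked at fork node W ∈ conditioning set.
  P2: blocked at fork node W ∈ conditioning set.
  P3: blocked at fork node W ∈ conditioning set.
{W} contains no descendant of M and blocks every backdoor path.
No other singleton works — e.g. {T} leaves P2 open — so {W} is the unique smallest valid adjustment set.

{W}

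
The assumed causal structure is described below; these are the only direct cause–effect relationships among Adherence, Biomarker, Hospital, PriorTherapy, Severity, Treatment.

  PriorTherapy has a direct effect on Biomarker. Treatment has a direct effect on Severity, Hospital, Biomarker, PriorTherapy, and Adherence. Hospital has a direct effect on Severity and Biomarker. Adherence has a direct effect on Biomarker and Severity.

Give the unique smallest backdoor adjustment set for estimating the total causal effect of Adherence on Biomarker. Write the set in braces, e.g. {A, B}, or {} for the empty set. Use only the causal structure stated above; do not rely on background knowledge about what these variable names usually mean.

Variables eligible for adjustment (non-descendants of Adherence, excluding Adherence and Biomarker): {Hospital, PriorTherapy, Treatment}.
Backdoor paths from Adherence to Biomarker:
  P1: Adherence <- Treatment -> Hospital -> Biomarker
  P2: Adherence <- Treatment -> PriorTherapy -> Biomarker
  P3: Adherence <- Treatment -> Severity <- Hospital -> Biomarker
  P4: Adherence <- Treatment -> Biomarker
The empty set is not sufficient: P1 (Adherence <- Treatment -> Hospital -> Biomarker) has no collider blocking it and no conditioned non-collider, so it is open.
Try {Treatment}:
  P1: blocked at fork node Treatment ∈ conditioning set.
  P2: blocked at fork node Treatment ∈ conditioning set.
  P3: blocked at fork node Treatment ∈ conditioning set.
  P4: blocked at fork node Treatment ∈ conditioning set.
{Treatment} contains no descendant of Adherence and blocks every backdoor path.
No other singleton works — e.g. {Hospital} leaves P2 open — so {Treatment} is the unique smallest valid adjustment set.

{Treatment}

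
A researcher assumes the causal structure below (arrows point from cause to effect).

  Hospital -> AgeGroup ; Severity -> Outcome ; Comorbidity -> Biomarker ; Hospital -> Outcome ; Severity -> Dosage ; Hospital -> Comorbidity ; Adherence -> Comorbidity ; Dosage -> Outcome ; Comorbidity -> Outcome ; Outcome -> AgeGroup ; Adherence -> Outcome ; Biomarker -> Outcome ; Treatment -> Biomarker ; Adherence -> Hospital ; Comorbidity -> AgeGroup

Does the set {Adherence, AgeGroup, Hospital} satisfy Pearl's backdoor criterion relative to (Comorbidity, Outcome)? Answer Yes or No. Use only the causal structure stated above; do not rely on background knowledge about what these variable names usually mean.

No

Backdoor paths from Comorbidity to Outcome (paths whose first edge points into Comorbidity):
  P1: Comorbidity <- Adherence -> Hospital -> Outcome
  P2: Comorbidity <- Adherence -> Hospital -> AgeGroup <- Outcome
  P3: Comorbidity <- Adherence -> Outcome
  P4: Comorbidity <- Hospital <- Adherence -> Outcome
  P5: Comorbidity <- Hospital -> Outcome
  P6: Comorbidity <- Hospital -> AgeGroup <- Outcome
Condition 1 (no descendant of Comorbidity in the set): FAILS — AgeGroup is a descendant of Comorbidity.
Condition 2 (every backdoor path blocked by {Adherence, AgeGroup, Hospital}):
  P1: blocked at fork node Adherence ∈ conditioning set.
  P2: blocked at fork node Adherence ∈ conditioning set.
  P3: blocked at fork node Adherence ∈ conditioning set.
  P4: blocked at chain node Hospital ∈ conditioning set.
  P5: blocked at fork node Hospital ∈ conditioning set.
  P6: blocked at fork node Hospital ∈ conditioning set.
{Adherence, AgeGroup, Hospital} does not satisfy the backdoor criterion.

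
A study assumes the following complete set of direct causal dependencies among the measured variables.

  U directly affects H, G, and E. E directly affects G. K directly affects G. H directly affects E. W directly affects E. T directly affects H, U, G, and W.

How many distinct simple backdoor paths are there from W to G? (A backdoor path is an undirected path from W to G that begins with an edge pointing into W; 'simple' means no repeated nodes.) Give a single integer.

8

A backdoor path from W to G is any simple undirected path whose first edge points into W (i.e. leaves W via a parent).
Parents of W: {T}.
Enumerating:
  P1: W <- T -> U -> H -> E -> G
  P2: W <- T -> U -> E -> G
  P3: W <- T -> U -> G
  P4: W <- T -> H <- U -> E -> G
  P5: W <- T -> H <- U -> G
  P6: W <- T -> H -> E <- U -> G
  P7: W <- T -> H -> E -> G
  P8: W <- T -> G
That exhausts the simple backdoor paths. Count: 8.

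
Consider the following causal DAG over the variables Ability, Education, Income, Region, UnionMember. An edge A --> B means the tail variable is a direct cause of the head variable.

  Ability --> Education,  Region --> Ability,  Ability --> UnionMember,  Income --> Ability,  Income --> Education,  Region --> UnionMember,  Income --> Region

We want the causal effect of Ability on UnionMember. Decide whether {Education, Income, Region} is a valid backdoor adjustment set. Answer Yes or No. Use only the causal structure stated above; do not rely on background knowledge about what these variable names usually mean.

No

Backdoor paths from Ability to UnionMember (paths whose first edge points into Ability):
  P1: Ability <- Income -> Region -> UnionMember
  P2: Ability <- Region -> UnionMember
Condition 1 (no descendant of Ability in the set): FAILS — Education is a descendant of Ability.
Condition 2 (every backdoor path blocked by {Education, Income, Region}):
  P1: blocked at fork node Income ∈ conditioning set.
  P2: blocked at fork node Region ∈ conditioning set.
{Education, Income, Region} does not satisfy the backdoor criterion.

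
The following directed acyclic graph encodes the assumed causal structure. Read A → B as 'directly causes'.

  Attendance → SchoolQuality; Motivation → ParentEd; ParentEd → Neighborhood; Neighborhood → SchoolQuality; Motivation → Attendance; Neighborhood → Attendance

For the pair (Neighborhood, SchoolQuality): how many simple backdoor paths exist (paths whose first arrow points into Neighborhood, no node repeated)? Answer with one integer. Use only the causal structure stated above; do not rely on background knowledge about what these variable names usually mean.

A backdoor path from Neighborhood to SchoolQuality is any simple undirected path whose first edge points into Neighborhood (i.e. leaves Neighborhood via a parent).
Parents of Neighborhood: {ParentEd}.
Enumerating:
  P1: Neighborhood <- ParentEd <- Motivation -> Attendance -> SchoolQuality
That exhausts the simple backdoor paths. Count: 1.

1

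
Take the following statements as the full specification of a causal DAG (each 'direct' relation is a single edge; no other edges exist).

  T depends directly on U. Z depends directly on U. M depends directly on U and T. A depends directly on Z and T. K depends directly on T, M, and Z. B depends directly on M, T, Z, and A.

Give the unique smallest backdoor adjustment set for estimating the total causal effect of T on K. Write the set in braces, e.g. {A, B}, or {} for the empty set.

Variables eligible for adjustment (non-descendants of T, excluding T and K): {U, Z}.
Backdoor paths from T to K:
  P1: T <- U -> Z -> A -> B <- M -> K
  P2: T <- U -> Z -> K
  P3: T <- U -> Z -> B <- M -> K
  P4: T <- U -> M -> K
  P5: T <- U -> M -> B <- Z -> K
  P6: T <- U -> M -> B <- A <- Z -> K
The empty set is not sufficient: P2 (T <- U -> Z -> K) has no collider blocking it and no conditioned non-collider, so it is open.
Try {U}:
  P1: blocked at fork node U ∈ conditioning set.
  P2: blocked at fork node U ∈ conditioning set.
  P3: blocked at fork node U ∈ conditioning set.
  P4: blocked at fork node U ∈ conditioning set.
  P5: blocked at fork node U ∈ conditioning set.
  P6: blocked at fork node U ∈ conditioning set.
{U} contains no descendant of T and blocks every backdoor path.
No other singleton works — e.g. {Z} leaves P4 open — so {U} is the unique smallest valid adjustment set.

{U}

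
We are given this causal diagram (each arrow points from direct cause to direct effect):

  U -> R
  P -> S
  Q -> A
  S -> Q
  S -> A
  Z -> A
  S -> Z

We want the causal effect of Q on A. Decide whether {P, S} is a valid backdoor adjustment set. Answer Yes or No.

Yes

Backdoor paths from Q to A (paths whose first edge points into Q):
  P1: Q <- S -> Z -> A
  P2: Q <- S -> A
Condition 1 (no descendant of Q in the set): holds — descendants of Q are {A}; none are in {P, S}.
Condition 2 (every backdoor path blocked by {P, S}):
  P1: blocked at fork node S ∈ conditioning set.
  P2: blocked at fork node S ∈ conditioning set.
{P, S} satisfies the backdoor criterion.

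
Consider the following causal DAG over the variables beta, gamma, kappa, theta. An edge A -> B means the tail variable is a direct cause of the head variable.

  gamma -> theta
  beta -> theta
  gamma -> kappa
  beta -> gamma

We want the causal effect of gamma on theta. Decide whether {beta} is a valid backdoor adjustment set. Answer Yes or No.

Backdoor paths from gamma to theta (paths whose first edge points into gamma):
  P1: gamma <- beta -> theta
Condition 1 (no descendant of gamma in the set): holds — descendants of gamma are {kappa, theta}; none are in {beta}.
Condition 2 (every backdoor path blocked by {beta}):
  P1: blocked at fork node beta ∈ conditioning set.
{beta} satisfies the backdoor criterion.

Yes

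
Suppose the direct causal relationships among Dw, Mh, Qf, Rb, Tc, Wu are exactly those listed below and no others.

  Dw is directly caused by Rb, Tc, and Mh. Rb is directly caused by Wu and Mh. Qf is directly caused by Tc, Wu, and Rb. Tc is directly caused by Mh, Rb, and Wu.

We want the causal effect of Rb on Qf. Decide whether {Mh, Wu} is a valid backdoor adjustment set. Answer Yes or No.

Backdoor paths from Rb to Qf (paths whose first edge points into Rb):
  P1: Rb <- Wu -> Tc -> Qf
  P2: Rb <- Wu -> Qf
  P3: Rb <- Mh -> Tc <- Wu -> Qf
  P4: Rb <- Mh -> Tc -> Qf
  P5: Rb <- Mh -> Dw <- Tc <- Wu -> Qf
  P6: Rb <- Mh -> Dw <- Tc -> Qf
Condition 1 (no descendant of Rb in the set): holds — descendants of Rb are {Dw, Qf, Tc}; none are in {Mh, Wu}.
Condition 2 (every backdoor path blocked by {Mh, Wu}):
  P1: blocked at fork node Wu ∈ conditioning set.
  P2: blocked at fork node Wu ∈ conditioning set.
  P3: blocked at fork node Mh ∈ conditioning set.
  P4: blocked at fork node Mh ∈ conditioning set.
  P5: blocked at fork node Mh ∈ conditioning set.
  P6: blocked at fork node Mh ∈ conditioning set.
{Mh, Wu} satisfies the backdoor criterion.

Yes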